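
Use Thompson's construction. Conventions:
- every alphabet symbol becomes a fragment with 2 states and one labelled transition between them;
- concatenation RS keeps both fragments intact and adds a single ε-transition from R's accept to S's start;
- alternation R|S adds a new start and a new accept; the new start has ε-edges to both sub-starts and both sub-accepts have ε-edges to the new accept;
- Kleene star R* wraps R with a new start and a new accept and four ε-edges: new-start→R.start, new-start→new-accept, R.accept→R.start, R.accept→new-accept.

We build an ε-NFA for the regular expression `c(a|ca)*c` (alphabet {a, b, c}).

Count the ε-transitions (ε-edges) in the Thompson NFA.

11

Per subexpression:
Each of the 5 symbol leaves contributes 0 ε-transitions.
  ca : 1 ε-transition
  a|ca : 5 ε-transitions
  (a|ca)* : 9 ε-transitions
  c(a|ca)*c : 11 ε-transitions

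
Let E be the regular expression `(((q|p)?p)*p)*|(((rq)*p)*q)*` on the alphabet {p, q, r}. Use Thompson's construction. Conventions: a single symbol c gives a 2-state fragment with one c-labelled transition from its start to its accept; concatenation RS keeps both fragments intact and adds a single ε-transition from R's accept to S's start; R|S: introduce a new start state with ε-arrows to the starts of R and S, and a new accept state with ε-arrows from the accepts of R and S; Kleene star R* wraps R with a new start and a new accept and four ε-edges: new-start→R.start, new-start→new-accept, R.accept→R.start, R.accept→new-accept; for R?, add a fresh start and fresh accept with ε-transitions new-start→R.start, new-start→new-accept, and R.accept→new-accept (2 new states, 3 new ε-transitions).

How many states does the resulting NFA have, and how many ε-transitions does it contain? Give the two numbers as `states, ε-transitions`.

32, 36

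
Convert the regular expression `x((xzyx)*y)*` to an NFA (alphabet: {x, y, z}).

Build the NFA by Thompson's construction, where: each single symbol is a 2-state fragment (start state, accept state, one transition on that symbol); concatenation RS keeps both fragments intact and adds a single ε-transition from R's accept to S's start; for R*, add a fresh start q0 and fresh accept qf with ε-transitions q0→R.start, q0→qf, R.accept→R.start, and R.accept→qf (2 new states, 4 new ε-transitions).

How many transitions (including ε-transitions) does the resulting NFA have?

19

By structural recursion:
Each of the 6 symbol leaves contributes 1 transition (1 symbol, 0 ε).
  xzyx → 7 transitions (4 symbol, 3 ε)
  (xzyx)* → 11 transitions (4 symbol, 7 ε)
  (xzyx)*y → 13 transitions (5 symbol, 8 ε)
  ((xzyx)*y)* → 17 transitions (5 symbol, 12 ε)
  x((xzyx)*y)* → 19 transitions (6 symbol, 13 ε)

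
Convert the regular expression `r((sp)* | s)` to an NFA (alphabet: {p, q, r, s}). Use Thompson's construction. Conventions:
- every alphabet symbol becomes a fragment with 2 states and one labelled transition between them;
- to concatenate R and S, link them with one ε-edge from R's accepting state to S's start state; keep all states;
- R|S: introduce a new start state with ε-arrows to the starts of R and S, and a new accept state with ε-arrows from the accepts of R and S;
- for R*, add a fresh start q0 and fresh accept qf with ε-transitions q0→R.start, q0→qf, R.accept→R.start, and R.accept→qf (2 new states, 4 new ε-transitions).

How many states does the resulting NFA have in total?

Per subexpression:
Each of the 4 symbol leaves contributes a 2-state fragment.
  sp → 4 states
  (sp)* → 6 states
  (sp)* | s → 10 states
  r((sp)* | s) → 12 states

12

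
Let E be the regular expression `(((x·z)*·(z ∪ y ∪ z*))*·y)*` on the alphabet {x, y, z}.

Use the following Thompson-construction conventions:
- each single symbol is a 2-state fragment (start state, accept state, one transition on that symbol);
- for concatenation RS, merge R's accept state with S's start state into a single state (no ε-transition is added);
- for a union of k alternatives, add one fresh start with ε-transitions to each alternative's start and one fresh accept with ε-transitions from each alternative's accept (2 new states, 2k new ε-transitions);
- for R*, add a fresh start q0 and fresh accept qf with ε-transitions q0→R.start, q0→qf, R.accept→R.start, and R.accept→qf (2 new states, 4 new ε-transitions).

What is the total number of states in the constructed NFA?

19

Per subexpression:
Each of the 6 symbol leaves contributes a 2-state fragment.
  x·z → 3 states
  (x·z)* → 5 states
  z* → 4 states
  z ∪ y ∪ z* → 10 states
  (x·z)*·(z ∪ y ∪ z*) → 14 states
  ((x·z)*·(z ∪ y ∪ z*))* → 16 states
  ((x·z)*·(z ∪ y ∪ z*))*·y → 17 states
  (((x·z)*·(z ∪ y ∪ z*))*·y)* → 19 states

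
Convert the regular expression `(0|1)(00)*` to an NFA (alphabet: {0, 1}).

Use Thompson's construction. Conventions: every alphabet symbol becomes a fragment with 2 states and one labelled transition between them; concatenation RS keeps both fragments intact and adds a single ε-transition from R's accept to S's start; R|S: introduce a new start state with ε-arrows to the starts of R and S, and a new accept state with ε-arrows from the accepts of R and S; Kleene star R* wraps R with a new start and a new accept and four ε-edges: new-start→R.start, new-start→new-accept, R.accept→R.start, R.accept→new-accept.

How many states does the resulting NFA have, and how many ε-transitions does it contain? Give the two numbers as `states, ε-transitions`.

12, 10

Recursing over subexpressions:
Each of the 4 symbol leaves contributes 2 states and 0 ε-transitions.
  0|1 — 6 states, 4 ε-transitions
  00 — 4 states, 1 ε-transition
  (00)* — 6 states, 5 ε-transitions
  (0|1)(00)* — 12 states, 10 ε-transitions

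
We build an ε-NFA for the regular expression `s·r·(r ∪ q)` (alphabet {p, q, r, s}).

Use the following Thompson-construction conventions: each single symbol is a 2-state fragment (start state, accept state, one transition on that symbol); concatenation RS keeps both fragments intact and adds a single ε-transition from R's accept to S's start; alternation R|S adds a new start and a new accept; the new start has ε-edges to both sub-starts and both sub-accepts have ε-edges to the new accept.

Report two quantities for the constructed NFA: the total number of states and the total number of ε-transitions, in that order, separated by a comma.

10, 6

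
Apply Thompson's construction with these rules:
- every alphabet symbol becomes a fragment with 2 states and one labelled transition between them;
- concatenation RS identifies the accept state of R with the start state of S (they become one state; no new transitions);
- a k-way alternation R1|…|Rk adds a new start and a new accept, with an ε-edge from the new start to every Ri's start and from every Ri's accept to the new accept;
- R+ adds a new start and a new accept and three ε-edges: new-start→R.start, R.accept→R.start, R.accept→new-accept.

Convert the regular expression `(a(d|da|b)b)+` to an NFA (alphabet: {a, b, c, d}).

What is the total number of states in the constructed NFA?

Per subexpression:
Each of the 6 symbol leaves contributes a 2-state fragment.
  da : 3 states
  d|da|b : 9 states
  a(d|da|b)b : 11 states
  (a(d|da|b)b)+ : 13 states

13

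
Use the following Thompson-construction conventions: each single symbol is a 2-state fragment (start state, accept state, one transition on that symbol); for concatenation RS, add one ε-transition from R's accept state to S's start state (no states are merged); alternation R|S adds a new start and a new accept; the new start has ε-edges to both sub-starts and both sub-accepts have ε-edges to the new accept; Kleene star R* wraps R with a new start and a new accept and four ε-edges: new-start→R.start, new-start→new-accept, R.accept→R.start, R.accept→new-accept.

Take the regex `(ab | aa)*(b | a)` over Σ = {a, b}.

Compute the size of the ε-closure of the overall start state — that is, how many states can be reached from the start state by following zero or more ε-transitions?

Let C(F) = |ε-closure(F.start)| within fragment F, and note whether F accepts ε. Symbol fragments have C = 1 and do not accept ε. Then:
  ab — same as the first factor's closure: |closure| = 1
  aa — |closure| equals the left operand's closure size = 1 (its accept is not ε-reachable, so the closure stops there)
  ab | aa — |closure| = 1 + 1 + 1 = 3 (the new accept is not ε-reachable since no branch accepts ε)
  (ab | aa)* — new start has ε-edges to the inner start and to the new accept, so |closure| = 2 + 3 = 5
  b | a — |closure| = 1 + 1 + 1 = 3 (the new accept is not ε-reachable since no branch accepts ε)
  (ab | aa)*(b | a) — |closure| = 5 + 3 = 8 (closure spills across the concat boundary because the left factor accepts ε)

8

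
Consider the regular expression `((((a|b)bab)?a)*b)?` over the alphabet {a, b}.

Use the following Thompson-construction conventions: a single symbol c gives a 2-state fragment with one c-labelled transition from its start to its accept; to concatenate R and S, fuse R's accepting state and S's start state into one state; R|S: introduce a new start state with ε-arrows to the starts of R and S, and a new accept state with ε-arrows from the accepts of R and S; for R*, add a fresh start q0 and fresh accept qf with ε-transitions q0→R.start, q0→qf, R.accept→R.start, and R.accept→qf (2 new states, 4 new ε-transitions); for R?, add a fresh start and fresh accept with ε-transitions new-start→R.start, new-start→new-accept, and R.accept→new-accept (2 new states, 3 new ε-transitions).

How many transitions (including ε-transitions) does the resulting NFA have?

21

Bottom-up over the parse tree:
Each of the 7 symbol leaves contributes 1 transition (1 symbol, 0 ε).
  a|b — 6 transitions (2 symbol, 4 ε)
  (a|b)bab — 9 transitions (5 symbol, 4 ε)
  ((a|b)bab)? — 12 transitions (5 symbol, 7 ε)
  ((a|b)bab)?a — 13 transitions (6 symbol, 7 ε)
  (((a|b)bab)?a)* — 17 transitions (6 symbol, 11 ε)
  (((a|b)bab)?a)*b — 18 transitions (7 symbol, 11 ε)
  ((((a|b)bab)?a)*b)? — 21 transitions (7 symbol, 14 ε)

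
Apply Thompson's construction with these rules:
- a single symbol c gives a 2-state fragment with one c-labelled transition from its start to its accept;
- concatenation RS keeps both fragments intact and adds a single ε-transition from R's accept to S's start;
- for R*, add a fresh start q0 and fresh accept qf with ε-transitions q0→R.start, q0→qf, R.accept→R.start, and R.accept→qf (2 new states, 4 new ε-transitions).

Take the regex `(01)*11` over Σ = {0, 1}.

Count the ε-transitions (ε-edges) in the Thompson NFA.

7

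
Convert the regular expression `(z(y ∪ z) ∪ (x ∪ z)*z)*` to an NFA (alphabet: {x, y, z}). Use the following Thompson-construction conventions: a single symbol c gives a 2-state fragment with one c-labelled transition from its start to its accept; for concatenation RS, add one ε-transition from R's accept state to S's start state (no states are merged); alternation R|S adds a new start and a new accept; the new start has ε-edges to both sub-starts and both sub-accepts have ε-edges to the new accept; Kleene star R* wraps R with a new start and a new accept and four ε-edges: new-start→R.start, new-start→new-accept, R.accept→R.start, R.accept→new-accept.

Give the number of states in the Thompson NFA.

22

Bottom-up over the parse tree:
Each of the 6 symbol leaves contributes a 2-state fragment.
  y ∪ z — 6 states
  z(y ∪ z) — 8 states
  x ∪ z — 6 states
  (x ∪ z)* — 8 states
  (x ∪ z)*z — 10 states
  z(y ∪ z) ∪ (x ∪ z)*z — 20 states
  (z(y ∪ z) ∪ (x ∪ z)*z)* — 22 states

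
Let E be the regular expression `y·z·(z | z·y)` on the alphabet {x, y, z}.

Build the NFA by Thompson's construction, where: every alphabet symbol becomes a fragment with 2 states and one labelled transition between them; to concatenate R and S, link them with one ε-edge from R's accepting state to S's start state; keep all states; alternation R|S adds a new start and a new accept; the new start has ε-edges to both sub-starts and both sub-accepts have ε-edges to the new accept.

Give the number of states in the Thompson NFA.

12

Recursing over subexpressions:
Each of the 5 symbol leaves contributes a 2-state fragment.
  z·y = 4 states
  z | z·y = 8 states
  y·z·(z | z·y) = 12 states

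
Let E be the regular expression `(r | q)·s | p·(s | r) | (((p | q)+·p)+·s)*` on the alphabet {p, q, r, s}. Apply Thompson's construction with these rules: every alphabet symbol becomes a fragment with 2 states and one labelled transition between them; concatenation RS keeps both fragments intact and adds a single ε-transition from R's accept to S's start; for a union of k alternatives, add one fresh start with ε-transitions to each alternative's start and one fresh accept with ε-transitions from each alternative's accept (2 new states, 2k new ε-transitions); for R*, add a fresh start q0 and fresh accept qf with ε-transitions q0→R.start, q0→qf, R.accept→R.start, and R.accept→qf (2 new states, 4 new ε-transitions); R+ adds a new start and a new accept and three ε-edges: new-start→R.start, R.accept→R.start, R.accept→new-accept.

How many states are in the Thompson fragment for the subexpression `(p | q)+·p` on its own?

10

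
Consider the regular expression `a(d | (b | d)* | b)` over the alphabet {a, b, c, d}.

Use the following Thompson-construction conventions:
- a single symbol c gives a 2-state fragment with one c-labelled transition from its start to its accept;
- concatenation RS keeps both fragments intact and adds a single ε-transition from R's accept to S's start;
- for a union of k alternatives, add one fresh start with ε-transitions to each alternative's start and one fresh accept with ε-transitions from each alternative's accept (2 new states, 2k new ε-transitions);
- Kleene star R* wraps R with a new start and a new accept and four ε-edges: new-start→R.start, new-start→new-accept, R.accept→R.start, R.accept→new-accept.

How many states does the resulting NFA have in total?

By structural recursion:
Each of the 5 symbol leaves contributes a 2-state fragment.
  b | d → 6 states
  (b | d)* → 8 states
  d | (b | d)* | b → 14 states
  a(d | (b | d)* | b) → 16 states

16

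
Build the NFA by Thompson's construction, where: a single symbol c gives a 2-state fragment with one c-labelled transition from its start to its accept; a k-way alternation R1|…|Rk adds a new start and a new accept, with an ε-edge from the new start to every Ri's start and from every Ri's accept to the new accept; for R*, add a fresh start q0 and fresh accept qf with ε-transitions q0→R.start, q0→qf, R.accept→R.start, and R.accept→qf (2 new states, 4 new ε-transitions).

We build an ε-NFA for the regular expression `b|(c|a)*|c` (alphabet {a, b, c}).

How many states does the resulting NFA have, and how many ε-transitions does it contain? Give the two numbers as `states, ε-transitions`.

By structural recursion:
Each of the 4 symbol leaves contributes 2 states and 0 ε-transitions.
  c|a : 6 states, 4 ε-transitions
  (c|a)* : 8 states, 8 ε-transitions
  b|(c|a)*|c : 14 states, 14 ε-transitions

14, 14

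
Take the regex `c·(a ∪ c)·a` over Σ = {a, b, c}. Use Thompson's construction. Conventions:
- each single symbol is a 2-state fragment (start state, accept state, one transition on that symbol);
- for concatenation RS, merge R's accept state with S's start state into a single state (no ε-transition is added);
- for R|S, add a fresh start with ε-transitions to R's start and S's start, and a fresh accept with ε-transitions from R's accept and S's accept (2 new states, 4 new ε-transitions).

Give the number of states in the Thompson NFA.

8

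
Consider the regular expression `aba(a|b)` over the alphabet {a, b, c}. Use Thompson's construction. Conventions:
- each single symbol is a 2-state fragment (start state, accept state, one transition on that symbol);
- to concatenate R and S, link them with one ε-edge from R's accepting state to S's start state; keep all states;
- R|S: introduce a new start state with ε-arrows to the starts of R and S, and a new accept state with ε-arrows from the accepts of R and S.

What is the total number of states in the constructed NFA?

Recursing over subexpressions:
Each of the 5 symbol leaves contributes a 2-state fragment.
  a|b — 6 states
  aba(a|b) — 12 states

12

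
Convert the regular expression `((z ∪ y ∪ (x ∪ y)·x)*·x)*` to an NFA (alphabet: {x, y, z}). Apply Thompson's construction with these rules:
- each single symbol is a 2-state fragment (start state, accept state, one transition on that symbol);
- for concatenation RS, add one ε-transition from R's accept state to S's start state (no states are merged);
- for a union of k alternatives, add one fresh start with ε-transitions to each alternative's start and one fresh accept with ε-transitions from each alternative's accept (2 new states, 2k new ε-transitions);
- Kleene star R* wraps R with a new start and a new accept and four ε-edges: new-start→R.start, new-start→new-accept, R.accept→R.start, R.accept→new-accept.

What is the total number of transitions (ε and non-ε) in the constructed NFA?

26

Per subexpression:
Each of the 6 symbol leaves contributes 1 transition (1 symbol, 0 ε).
  x ∪ y — 6 transitions (2 symbol, 4 ε)
  (x ∪ y)·x — 8 transitions (3 symbol, 5 ε)
  z ∪ y ∪ (x ∪ y)·x — 16 transitions (5 symbol, 11 ε)
  (z ∪ y ∪ (x ∪ y)·x)* — 20 transitions (5 symbol, 15 ε)
  (z ∪ y ∪ (x ∪ y)·x)*·x — 22 transitions (6 symbol, 16 ε)
  ((z ∪ y ∪ (x ∪ y)·x)*·x)* — 26 transitions (6 symbol, 20 ε)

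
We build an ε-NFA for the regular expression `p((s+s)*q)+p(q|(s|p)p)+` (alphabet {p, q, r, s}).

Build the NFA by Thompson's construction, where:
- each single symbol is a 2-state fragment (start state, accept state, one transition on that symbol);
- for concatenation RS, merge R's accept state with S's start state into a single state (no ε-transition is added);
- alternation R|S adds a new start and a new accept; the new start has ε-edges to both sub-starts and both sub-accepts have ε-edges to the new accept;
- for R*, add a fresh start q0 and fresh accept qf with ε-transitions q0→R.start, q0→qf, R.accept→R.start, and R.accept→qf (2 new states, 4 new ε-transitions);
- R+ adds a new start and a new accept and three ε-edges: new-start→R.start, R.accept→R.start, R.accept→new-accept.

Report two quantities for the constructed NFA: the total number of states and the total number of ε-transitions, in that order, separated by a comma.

Per subexpression:
Each of the 9 symbol leaves contributes 2 states and 0 ε-transitions.
  s+ — 4 states, 3 ε-transitions
  s+s — 5 states, 3 ε-transitions
  (s+s)* — 7 states, 7 ε-transitions
  (s+s)*q — 8 states, 7 ε-transitions
  ((s+s)*q)+ — 10 states, 10 ε-transitions
  s|p — 6 states, 4 ε-transitions
  (s|p)p — 7 states, 4 ε-transitions
  q|(s|p)p — 11 states, 8 ε-transitions
  (q|(s|p)p)+ — 13 states, 11 ε-transitions
  p((s+s)*q)+p(q|(s|p)p)+ — 24 states, 21 ε-transitions

24, 21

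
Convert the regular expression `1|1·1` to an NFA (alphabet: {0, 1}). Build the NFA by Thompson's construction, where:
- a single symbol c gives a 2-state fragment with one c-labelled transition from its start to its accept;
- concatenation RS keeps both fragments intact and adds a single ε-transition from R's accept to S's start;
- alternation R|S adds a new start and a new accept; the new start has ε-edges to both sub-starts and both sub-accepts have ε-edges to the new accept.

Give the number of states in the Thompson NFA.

8

Building bottom-up:
Each of the 3 symbol leaves contributes a 2-state fragment.
  1·1 — 4 states
  1|1·1 — 8 states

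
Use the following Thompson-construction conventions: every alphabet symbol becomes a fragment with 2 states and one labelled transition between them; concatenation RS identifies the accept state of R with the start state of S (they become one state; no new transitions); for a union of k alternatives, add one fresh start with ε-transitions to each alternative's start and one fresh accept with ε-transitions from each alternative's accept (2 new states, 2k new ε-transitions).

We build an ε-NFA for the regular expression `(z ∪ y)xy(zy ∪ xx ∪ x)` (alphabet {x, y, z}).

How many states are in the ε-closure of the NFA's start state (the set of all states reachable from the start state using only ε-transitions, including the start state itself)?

3

Work bottom-up. For each fragment F, track |ε-closure(F.start)| and whether F's accept lies in that closure (i.e. whether F accepts ε). A single-symbol fragment has closure size 1 and does not accept ε.
  z ∪ y → |ε-closure| = 1 + 1 + 1 = 3 (the new accept is not ε-reachable since no branch accepts ε)
  zy → |ε-closure| equals the left operand's closure size = 1 (its accept is not ε-reachable, so the closure stops there)
  xx → same as the first factor's closure: |ε-closure| = 1
  zy ∪ xx ∪ x → |ε-closure| = 1 + 1 + 1 + 1 = 4 (the new accept is not ε-reachable since no branch accepts ε)
  (z ∪ y)xy(zy ∪ xx ∪ x) → |ε-closure| equals the left operand's closure size = 3 (its accept is not ε-reachable, so the closure stops there)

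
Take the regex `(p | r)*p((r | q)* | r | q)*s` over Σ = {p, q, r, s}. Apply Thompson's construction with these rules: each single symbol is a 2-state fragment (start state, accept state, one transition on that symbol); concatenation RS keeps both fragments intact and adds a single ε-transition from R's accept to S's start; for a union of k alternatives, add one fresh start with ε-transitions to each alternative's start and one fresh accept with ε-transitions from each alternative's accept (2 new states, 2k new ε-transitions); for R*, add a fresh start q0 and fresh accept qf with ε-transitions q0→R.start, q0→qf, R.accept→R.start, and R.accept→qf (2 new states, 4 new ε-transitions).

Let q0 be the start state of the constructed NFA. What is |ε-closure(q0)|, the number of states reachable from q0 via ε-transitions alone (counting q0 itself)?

Work bottom-up. For each fragment F, track |ε-closure(F.start)| and whether F's accept lies in that closure (i.e. whether F accepts ε). A single-symbol fragment has closure size 1 and does not accept ε.
  p | r : new start ε-reaches every alternative's start; none of them accept ε, so the new accept is not reached: |closure| = 1 + 1 + 1 = 3
  (p | r)* : new start has ε-edges to the inner start and to the new accept, so |closure| = 2 + 3 = 5
  r | q : new start ε-reaches every alternative's start; none of them accept ε, so the new accept is not reached: |closure| = 1 + 1 + 1 = 3
  (r | q)* : new start has ε-edges to the inner start and to the new accept, so |closure| = 2 + 3 = 5
  (r | q)* | r | q : |closure| = 1 (new start) + (5 + 1 + 1) + 1 (new accept, since some branch ε-reaches its own accept) = 9
  ((r | q)* | r | q)* : |closure| = 1 (new start) + 9 (body) + 1 (new accept) = 11
  (p | r)*p((r | q)* | r | q)*s : the left operand accepts ε, so the closure extends into the next operand (via the concat ε-link); |closure| = 5 + 1 = 6

6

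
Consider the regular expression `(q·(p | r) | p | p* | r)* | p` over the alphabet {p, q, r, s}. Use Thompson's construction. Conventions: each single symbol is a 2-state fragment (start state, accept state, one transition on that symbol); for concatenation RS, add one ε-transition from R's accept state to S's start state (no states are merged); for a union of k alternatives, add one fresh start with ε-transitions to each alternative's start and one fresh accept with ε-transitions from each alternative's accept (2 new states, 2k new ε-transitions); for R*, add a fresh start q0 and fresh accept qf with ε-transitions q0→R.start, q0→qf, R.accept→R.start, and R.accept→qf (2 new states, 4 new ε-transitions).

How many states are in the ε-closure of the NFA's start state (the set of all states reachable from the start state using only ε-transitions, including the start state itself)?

13

Work bottom-up. For each fragment F, track |ε-closure(F.start)| and whether F's accept lies in that closure (i.e. whether F accepts ε). A single-symbol fragment has closure size 1 and does not accept ε.
  p | r : new start ε-reaches every alternative's start; none of them accept ε, so the new accept is not reached: |ε-closure| = 1 + 1 + 1 = 3
  q·(p | r) : |ε-closure| equals the left operand's closure size = 1 (its accept is not ε-reachable, so the closure stops there)
  p* : new start has ε-edges to the inner start and to the new accept, so |ε-closure| = 2 + 1 = 3
  q·(p | r) | p | p* | r : new start ε-reaches every alternative's start; at least one alternative accepts ε, so the union's new accept is reached too: |ε-closure| = 1 + 1 + 1 + 3 + 1 + 1 = 8
  (q·(p | r) | p | p* | r)* : new start has ε-edges to the inner start and to the new accept, so |ε-closure| = 2 + 8 = 10
  (q·(p | r) | p | p* | r)* | p : |ε-closure| = 1 (new start) + (10 + 1) + 1 (new accept, since some branch ε-reaches its own accept) = 13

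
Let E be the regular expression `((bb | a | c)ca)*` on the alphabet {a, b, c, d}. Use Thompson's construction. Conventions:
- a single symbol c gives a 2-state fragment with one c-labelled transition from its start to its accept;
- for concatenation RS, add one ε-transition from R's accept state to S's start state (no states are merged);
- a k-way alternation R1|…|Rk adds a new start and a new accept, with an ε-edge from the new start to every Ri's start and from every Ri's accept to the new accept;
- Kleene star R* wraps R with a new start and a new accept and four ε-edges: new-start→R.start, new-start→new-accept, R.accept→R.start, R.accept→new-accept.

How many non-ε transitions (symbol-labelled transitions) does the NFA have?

6

Recursing over subexpressions:
Each of the 6 symbol leaves contributes exactly 1 symbol transition.
  bb = 2 symbol transitions
  bb | a | c = 4 symbol transitions
  (bb | a | c)ca = 6 symbol transitions
  ((bb | a | c)ca)* = 6 symbol transitions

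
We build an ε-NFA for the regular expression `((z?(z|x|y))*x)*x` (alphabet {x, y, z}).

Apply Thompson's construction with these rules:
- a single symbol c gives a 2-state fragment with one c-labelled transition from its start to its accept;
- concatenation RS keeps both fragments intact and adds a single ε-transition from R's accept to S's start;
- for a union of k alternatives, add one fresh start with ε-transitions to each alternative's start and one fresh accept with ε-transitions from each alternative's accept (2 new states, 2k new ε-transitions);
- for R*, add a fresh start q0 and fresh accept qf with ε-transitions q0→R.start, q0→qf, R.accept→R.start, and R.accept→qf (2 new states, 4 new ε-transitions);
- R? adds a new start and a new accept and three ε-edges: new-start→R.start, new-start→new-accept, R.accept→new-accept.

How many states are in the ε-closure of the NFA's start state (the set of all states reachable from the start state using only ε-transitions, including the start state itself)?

13

Let C(F) = |ε-closure(F.start)| within fragment F, and note whether F accepts ε. Symbol fragments have C = 1 and do not accept ε. Then:
  z? → C = 1 (new start) + 1 (body) + 1 (new accept, via ε) = 3
  z|x|y → new start ε-reaches every alternative's start; none of them accept ε, so the new accept is not reached: C = 1 + 1 + 1 + 1 = 4
  z?(z|x|y) → C = 3 + 4 = 7 (closure spills across the concat boundary because the left factor accepts ε)
  (z?(z|x|y))* → new start has ε-edges to the inner start and to the new accept, so C = 2 + 7 = 9
  (z?(z|x|y))*x → the left operand accepts ε, so the closure extends into the next operand (via the concat ε-link); C = 9 + 1 = 10
  ((z?(z|x|y))*x)* → new start has ε-edges to the inner start and to the new accept, so C = 2 + 10 = 12
  ((z?(z|x|y))*x)*x → C = 12 + 1 = 13 (closure spills across the concat boundary because the left factor accepts ε)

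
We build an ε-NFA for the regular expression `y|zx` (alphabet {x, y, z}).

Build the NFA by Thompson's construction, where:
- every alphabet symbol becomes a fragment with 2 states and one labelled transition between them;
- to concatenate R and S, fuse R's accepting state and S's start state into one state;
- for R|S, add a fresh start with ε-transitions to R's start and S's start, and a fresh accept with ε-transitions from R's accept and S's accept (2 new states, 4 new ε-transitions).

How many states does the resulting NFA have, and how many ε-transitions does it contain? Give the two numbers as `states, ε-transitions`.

Bottom-up over the parse tree:
Each of the 3 symbol leaves contributes 2 states and 0 ε-transitions.
  zx : 3 states, 0 ε-transitions
  y|zx : 7 states, 4 ε-transitions

7, 4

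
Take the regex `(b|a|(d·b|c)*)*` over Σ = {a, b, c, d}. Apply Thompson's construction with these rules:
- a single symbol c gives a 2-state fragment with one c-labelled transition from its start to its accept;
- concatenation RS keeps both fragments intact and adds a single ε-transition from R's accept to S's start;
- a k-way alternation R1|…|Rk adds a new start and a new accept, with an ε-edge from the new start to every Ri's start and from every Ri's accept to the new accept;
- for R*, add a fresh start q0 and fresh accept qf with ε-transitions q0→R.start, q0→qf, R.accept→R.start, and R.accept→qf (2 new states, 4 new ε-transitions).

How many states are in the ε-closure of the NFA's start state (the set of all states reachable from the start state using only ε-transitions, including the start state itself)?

11

Work bottom-up. For each fragment F, track |ε-closure(F.start)| and whether F's accept lies in that closure (i.e. whether F accepts ε). A single-symbol fragment has closure size 1 and does not accept ε.
  d·b — |ε-closure| equals the left operand's closure size = 1 (its accept is not ε-reachable, so the closure stops there)
  d·b|c — |ε-closure| = 1 + 1 + 1 = 3 (the new accept is not ε-reachable since no branch accepts ε)
  (d·b|c)* — new start has ε-edges to the inner start and to the new accept, so |ε-closure| = 2 + 3 = 5
  b|a|(d·b|c)* — |ε-closure| = 1 (new start) + (1 + 1 + 5) + 1 (new accept, since some branch ε-reaches its own accept) = 9
  (b|a|(d·b|c)*)* — new start has ε-edges to the inner start and to the new accept, so |ε-closure| = 2 + 9 = 11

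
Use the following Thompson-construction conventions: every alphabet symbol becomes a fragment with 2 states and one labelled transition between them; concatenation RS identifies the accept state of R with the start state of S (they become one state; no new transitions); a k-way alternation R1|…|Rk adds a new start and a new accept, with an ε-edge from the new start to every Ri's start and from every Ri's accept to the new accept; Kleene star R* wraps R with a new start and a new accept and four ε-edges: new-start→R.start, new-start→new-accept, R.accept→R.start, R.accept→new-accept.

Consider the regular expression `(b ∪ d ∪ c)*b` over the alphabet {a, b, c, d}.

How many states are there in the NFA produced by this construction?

By structural recursion:
Each of the 4 symbol leaves contributes a 2-state fragment.
  b ∪ d ∪ c → 8 states
  (b ∪ d ∪ c)* → 10 states
  (b ∪ d ∪ c)*b → 11 states

11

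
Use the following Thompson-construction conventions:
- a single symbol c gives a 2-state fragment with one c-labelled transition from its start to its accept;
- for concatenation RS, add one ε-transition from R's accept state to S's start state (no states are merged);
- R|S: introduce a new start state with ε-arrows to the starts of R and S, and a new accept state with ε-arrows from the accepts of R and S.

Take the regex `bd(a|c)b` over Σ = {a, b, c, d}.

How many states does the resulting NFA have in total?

Bottom-up over the parse tree:
Each of the 5 symbol leaves contributes a 2-state fragment.
  a|c : 6 states
  bd(a|c)b : 12 states

12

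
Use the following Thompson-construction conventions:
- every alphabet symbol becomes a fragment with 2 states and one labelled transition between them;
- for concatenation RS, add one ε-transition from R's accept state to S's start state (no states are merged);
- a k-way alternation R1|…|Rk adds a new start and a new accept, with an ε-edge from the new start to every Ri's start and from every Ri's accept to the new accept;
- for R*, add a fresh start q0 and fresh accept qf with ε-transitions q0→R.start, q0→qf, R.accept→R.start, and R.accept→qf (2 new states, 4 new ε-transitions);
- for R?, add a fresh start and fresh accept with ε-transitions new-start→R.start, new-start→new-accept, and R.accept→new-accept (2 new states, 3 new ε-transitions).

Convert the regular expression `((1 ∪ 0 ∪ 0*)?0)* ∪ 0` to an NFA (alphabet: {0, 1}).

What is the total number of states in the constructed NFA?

Recursing over subexpressions:
Each of the 5 symbol leaves contributes a 2-state fragment.
  0* = 4 states
  1 ∪ 0 ∪ 0* = 10 states
  (1 ∪ 0 ∪ 0*)? = 12 states
  (1 ∪ 0 ∪ 0*)?0 = 14 states
  ((1 ∪ 0 ∪ 0*)?0)* = 16 states
  ((1 ∪ 0 ∪ 0*)?0)* ∪ 0 = 20 states

20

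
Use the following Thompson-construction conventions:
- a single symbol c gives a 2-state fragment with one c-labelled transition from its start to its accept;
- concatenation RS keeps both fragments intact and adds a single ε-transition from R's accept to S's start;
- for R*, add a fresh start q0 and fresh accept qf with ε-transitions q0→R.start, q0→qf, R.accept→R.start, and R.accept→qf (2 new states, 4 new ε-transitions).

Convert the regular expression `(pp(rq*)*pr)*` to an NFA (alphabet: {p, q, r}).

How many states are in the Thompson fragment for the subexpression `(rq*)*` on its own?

8

Fragment for `(rq*)*`:
Each of the 2 symbol leaves contributes a 2-state fragment.
  q* = 4 states
  rq* = 6 states
  (rq*)* = 8 states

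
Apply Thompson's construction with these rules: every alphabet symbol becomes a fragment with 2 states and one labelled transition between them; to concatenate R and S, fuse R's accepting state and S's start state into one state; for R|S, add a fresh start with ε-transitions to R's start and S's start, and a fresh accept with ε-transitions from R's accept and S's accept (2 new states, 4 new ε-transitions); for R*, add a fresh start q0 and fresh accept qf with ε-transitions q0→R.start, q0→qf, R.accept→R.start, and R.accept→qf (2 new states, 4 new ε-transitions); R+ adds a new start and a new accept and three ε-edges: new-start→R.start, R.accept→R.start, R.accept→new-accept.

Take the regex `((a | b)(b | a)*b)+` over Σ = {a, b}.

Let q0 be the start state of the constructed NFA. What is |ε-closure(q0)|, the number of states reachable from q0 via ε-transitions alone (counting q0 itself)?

4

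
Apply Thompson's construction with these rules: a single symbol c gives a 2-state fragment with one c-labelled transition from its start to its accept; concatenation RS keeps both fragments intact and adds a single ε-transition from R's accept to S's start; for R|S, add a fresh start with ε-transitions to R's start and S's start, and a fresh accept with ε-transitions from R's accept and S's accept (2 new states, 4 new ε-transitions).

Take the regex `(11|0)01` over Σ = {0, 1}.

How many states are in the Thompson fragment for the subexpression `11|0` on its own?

8

Fragment for `11|0`:
Each of the 3 symbol leaves contributes a 2-state fragment.
  11 — 4 states
  11|0 — 8 states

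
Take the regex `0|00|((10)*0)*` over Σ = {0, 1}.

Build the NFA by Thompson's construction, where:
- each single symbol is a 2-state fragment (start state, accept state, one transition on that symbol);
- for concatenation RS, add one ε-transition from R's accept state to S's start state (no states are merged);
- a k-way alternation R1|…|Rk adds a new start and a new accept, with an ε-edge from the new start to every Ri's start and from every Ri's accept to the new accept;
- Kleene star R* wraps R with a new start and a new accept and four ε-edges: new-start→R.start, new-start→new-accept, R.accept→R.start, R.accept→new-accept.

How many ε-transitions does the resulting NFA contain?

17

Building bottom-up:
Each of the 6 symbol leaves contributes 0 ε-transitions.
  00 — 1 ε-transition
  10 — 1 ε-transition
  (10)* — 5 ε-transitions
  (10)*0 — 6 ε-transitions
  ((10)*0)* — 10 ε-transitions
  0|00|((10)*0)* — 17 ε-transitions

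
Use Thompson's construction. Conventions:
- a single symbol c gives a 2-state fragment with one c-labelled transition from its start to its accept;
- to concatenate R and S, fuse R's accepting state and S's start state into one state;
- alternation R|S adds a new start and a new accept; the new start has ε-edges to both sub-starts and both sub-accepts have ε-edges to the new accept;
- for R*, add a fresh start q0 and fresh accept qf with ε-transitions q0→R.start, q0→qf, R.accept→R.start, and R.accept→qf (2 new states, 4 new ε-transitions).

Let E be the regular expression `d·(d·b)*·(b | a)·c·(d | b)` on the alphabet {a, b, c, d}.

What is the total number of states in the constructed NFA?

17

Recursing over subexpressions:
Each of the 8 symbol leaves contributes a 2-state fragment.
  d·b = 3 states
  (d·b)* = 5 states
  b | a = 6 states
  d | b = 6 states
  d·(d·b)*·(b | a)·c·(d | b) = 17 states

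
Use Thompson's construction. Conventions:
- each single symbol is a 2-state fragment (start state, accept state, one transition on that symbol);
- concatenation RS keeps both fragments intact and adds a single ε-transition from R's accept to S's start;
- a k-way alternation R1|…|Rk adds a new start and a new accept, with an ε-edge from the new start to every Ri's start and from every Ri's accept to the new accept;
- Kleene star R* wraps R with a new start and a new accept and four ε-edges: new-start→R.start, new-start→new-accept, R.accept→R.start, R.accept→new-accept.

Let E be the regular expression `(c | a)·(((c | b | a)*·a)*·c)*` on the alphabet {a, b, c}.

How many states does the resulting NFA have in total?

Bottom-up over the parse tree:
Each of the 7 symbol leaves contributes a 2-state fragment.
  c | a : 6 states
  c | b | a : 8 states
  (c | b | a)* : 10 states
  (c | b | a)*·a : 12 states
  ((c | b | a)*·a)* : 14 states
  ((c | b | a)*·a)*·c : 16 states
  (((c | b | a)*·a)*·c)* : 18 states
  (c | a)·(((c | b | a)*·a)*·c)* : 24 states

24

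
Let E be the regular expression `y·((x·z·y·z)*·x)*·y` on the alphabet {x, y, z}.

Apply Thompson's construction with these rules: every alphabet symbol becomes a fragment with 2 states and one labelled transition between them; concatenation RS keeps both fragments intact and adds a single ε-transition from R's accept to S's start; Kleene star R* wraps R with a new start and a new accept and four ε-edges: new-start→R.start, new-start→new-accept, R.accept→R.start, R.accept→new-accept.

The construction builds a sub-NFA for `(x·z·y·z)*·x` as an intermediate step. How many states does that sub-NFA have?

12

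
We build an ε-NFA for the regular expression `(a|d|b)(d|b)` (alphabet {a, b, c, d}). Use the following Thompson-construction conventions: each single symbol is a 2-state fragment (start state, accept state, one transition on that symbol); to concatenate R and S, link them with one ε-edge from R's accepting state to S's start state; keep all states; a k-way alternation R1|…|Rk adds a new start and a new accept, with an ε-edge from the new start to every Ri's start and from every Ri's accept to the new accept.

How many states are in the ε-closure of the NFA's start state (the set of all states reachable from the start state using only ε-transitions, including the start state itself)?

4

Let C(F) = |ε-closure(F.start)| within fragment F, and note whether F accepts ε. Symbol fragments have C = 1 and do not accept ε. Then:
  a|d|b — new start ε-reaches every alternative's start; none of them accept ε, so the new accept is not reached: C = 1 + 1 + 1 + 1 = 4
  d|b — C = 1 + 1 + 1 = 3 (the new accept is not ε-reachable since no branch accepts ε)
  (a|d|b)(d|b) — same as the first factor's closure: C = 4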